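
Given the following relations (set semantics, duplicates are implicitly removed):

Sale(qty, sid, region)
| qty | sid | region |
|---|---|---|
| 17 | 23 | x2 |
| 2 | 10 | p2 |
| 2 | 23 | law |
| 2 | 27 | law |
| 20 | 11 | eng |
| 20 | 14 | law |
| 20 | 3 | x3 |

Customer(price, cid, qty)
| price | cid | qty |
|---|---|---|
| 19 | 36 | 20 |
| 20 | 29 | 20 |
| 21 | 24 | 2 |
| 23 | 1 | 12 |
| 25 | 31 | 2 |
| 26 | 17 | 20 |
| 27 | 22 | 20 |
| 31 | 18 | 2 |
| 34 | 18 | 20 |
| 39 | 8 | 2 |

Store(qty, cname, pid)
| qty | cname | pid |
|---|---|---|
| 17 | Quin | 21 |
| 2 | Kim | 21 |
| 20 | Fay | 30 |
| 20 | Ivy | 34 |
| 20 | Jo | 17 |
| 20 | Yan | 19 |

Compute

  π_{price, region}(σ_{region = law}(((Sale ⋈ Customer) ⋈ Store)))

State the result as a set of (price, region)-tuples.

{(19, law), (20, law), (21, law), (25, law), (26, law), (27, law), (31, law), (34, law), (39, law)}

Natural join on qty: {(2, 10, p2, 21, 24), (2, 10, p2, 25, 31), (2, 10, p2, 31, 18), (2, 10, p2, 39, 8), (2, 23, law, 21, 24), (2, 23, law, 25, 31), (2, 23, law, 31, 18), (2, 23, law, 39, 8), (2, 27, law, 21, 24), (2, 27, law, 25, 31), (2, 27, law, 31, 18), (2, 27, law, 39, 8), (20, 11, eng, 19, 36), (20, 11, eng, 20, 29), (20, 11, eng, 26, 17), (20, 11, eng, 27, 22), (20, 11, eng, 34, 18), (20, 14, law, 19, 36), (20, 14, law, 20, 29), (20, 14, law, 26, 17), (20, 14, law, 27, 22), (20, 14, law, 34, 18), (20, 3, x3, 19, 36), (20, 3, x3, 20, 29), (20, 3, x3, 26, 17), (20, 3, x3, 27, 22), (20, 3, x3, 34, 18)}
Natural join on qty: {(2, 10, p2, 21, 24, Kim, 21), (2, 10, p2, 25, 31, Kim, 21), (2, 10, p2, 31, 18, Kim, 21), (2, 10, p2, 39, 8, Kim, 21), (2, 23, law, 21, 24, Kim, 21), (2, 23, law, 25, 31, Kim, 21), (2, 23, law, 31, 18, Kim, 21), (2, 23, law, 39, 8, Kim, 21), (2, 27, law, 21, 24, Kim, 21), (2, 27, law, 25, 31, Kim, 21), (2, 27, law, 31, 18, Kim, 21), (2, 27, law, 39, 8, Kim, 21), (20, 11, eng, 19, 36, Fay, 30), (20, 11, eng, 19, 36, Ivy, 34), (20, 11, eng, 19, 36, Jo, 17), (20, 11, eng, 19, 36, Yan, 19), (20, 11, eng, 20, 29, Fay, 30), (20, 11, eng, 20, 29, Ivy, 34), (20, 11, eng, 20, 29, Jo, 17), (20, 11, eng, 20, 29, Yan, 19), (20, 11, eng, 26, 17, Fay, 30), (20, 11, eng, 26, 17, Ivy, 34), (20, 11, eng, 26, 17, Jo, 17), (20, 11, eng, 26, 17, Yan, 19), (20, 11, eng, 27, 22, Fay, 30), (20, 11, eng, 27, 22, Ivy, 34), (20, 11, eng, 27, 22, Jo, 17), (20, 11, eng, 27, 22, Yan, 19), (20, 11, eng, 34, 18, Fay, 30), (20, 11, eng, 34, 18, Ivy, 34), (20, 11, eng, 34, 18, Jo, 17), (20, 11, eng, 34, 18, Yan, 19), (20, 14, law, 19, 36, Fay, 30), (20, 14, law, 19, 36, Ivy, 34), (20, 14, law, 19, 36, Jo, 17), (20, 14, law, 19, 36, Yan, 19), (20, 14, law, 20, 29, Fay, 30), (20, 14, law, 20, 29, Ivy, 34), (20, 14, law, 20, 29, Jo, 17), (20, 14, law, 20, 29, Yan, 19), (20, 14, law, 26, 17, Fay, 30), (20, 14, law, 26, 17, Ivy, 34), (20, 14, law, 26, 17, Jo, 17), (20, 14, law, 26, 17, Yan, 19), (20, 14, law, 27, 22, Fay, 30), (20, 14, law, 27, 22, Ivy, 34), (20, 14, law, 27, 22, Jo, 17), (20, 14, law, 27, 22, Yan, 19), (20, 14, law, 34, 18, Fay, 30), (20, 14, law, 34, 18, Ivy, 34), (20, 14, law, 34, 18, Jo, 17), (20, 14, law, 34, 18, Yan, 19), (20, 3, x3, 19, 36, Fay, 30), (20, 3, x3, 19, 36, Ivy, 34), (20, 3, x3, 19, 36, Jo, 17), (20, 3, x3, 19, 36, Yan, 19), (20, 3, x3, 20, 29, Fay, 30), (20, 3, x3, 20, 29, Ivy, 34), (20, 3, x3, 20, 29, Jo, 17), (20, 3, x3, 20, 29, Yan, 19), (20, 3, x3, 26, 17, Fay, 30), (20, 3, x3, 26, 17, Ivy, 34), (20, 3, x3, 26, 17, Jo, 17), (20, 3, x3, 26, 17, Yan, 19), (20, 3, x3, 27, 22, Fay, 30), (20, 3, x3, 27, 22, Ivy, 34), (20, 3, x3, 27, 22, Jo, 17), (20, 3, x3, 27, 22, Yan, 19), (20, 3, x3, 34, 18, Fay, 30), (20, 3, x3, 34, 18, Ivy, 34), (20, 3, x3, 34, 18, Jo, 17), (20, 3, x3, 34, 18, Yan, 19)}
Filtering on region = law leaves {(2, 23, law, 21, 24, Kim, 21), (2, 23, law, 25, 31, Kim, 21), (2, 23, law, 31, 18, Kim, 21), (2, 23, law, 39, 8, Kim, 21), (2, 27, law, 21, 24, Kim, 21), (2, 27, law, 25, 31, Kim, 21), (2, 27, law, 31, 18, Kim, 21), (2, 27, law, 39, 8, Kim, 21), (20, 14, law, 19, 36, Fay, 30), (20, 14, law, 19, 36, Ivy, 34), (20, 14, law, 19, 36, Jo, 17), (20, 14, law, 19, 36, Yan, 19), (20, 14, law, 20, 29, Fay, 30), (20, 14, law, 20, 29, Ivy, 34), (20, 14, law, 20, 29, Jo, 17), (20, 14, law, 20, 29, Yan, 19), (20, 14, law, 26, 17, Fay, 30), (20, 14, law, 26, 17, Ivy, 34), (20, 14, law, 26, 17, Jo, 17), (20, 14, law, 26, 17, Yan, 19), (20, 14, law, 27, 22, Fay, 30), (20, 14, law, 27, 22, Ivy, 34), (20, 14, law, 27, 22, Jo, 17), (20, 14, law, 27, 22, Yan, 19), (20, 14, law, 34, 18, Fay, 30), (20, 14, law, 34, 18, Ivy, 34), (20, 14, law, 34, 18, Jo, 17), (20, 14, law, 34, 18, Yan, 19)}.
Keep only column(s) price, region (19 duplicate(s) eliminated): {(19, law), (20, law), (21, law), (25, law), (26, law), (27, law), (31, law), (34, law), (39, law)}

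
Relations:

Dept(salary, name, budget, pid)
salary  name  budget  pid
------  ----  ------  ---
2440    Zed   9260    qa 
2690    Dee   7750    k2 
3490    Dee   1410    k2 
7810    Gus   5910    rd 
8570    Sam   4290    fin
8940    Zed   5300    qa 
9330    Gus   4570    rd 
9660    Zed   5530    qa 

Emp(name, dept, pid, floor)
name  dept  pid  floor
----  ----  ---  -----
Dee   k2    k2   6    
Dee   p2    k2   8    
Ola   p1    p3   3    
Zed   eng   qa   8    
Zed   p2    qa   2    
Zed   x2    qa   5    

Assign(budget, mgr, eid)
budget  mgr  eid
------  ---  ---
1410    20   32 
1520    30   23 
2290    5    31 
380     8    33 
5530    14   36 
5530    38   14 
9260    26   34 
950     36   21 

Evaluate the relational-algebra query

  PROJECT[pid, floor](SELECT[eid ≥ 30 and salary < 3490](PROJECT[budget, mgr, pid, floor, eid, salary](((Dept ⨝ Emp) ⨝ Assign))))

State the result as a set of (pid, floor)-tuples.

Dept ⋈ Emp (natural join on name, pid): {(2440, Zed, 9260, qa, eng, 8), (2440, Zed, 9260, qa, p2, 2), (2440, Zed, 9260, qa, x2, 5), (2690, Dee, 7750, k2, k2, 6), (2690, Dee, 7750, k2, p2, 8), (3490, Dee, 1410, k2, k2, 6), (3490, Dee, 1410, k2, p2, 8), (8940, Zed, 5300, qa, eng, 8), (8940, Zed, 5300, qa, p2, 2), (8940, Zed, 5300, qa, x2, 5), (9660, Zed, 5530, qa, eng, 8), (9660, Zed, 5530, qa, p2, 2), (9660, Zed, 5530, qa, x2, 5)}
(Dept ⨝ Emp) ⋈ Assign (natural join on budget): {(2440, Zed, 9260, qa, eng, 8, 26, 34), (2440, Zed, 9260, qa, p2, 2, 26, 34), (2440, Zed, 9260, qa, x2, 5, 26, 34), (3490, Dee, 1410, k2, k2, 6, 20, 32), (3490, Dee, 1410, k2, p2, 8, 20, 32), (9660, Zed, 5530, qa, eng, 8, 14, 36), (9660, Zed, 5530, qa, eng, 8, 38, 14), (9660, Zed, 5530, qa, p2, 2, 14, 36), (9660, Zed, 5530, qa, p2, 2, 38, 14), (9660, Zed, 5530, qa, x2, 5, 14, 36), (9660, Zed, 5530, qa, x2, 5, 38, 14)}
Projecting to budget, mgr, pid, floor, eid, salary: {(1410, 20, k2, 6, 32, 3490), (1410, 20, k2, 8, 32, 3490), (5530, 14, qa, 2, 36, 9660), (5530, 14, qa, 5, 36, 9660), (5530, 14, qa, 8, 36, 9660), (5530, 38, qa, 2, 14, 9660), (5530, 38, qa, 5, 14, 9660), (5530, 38, qa, 8, 14, 9660), (9260, 26, qa, 2, 34, 2440), (9260, 26, qa, 5, 34, 2440), (9260, 26, qa, 8, 34, 2440)}
Filtering on eid ≥ 30 and salary < 3490 leaves {(9260, 26, qa, 2, 34, 2440), (9260, 26, qa, 5, 34, 2440), (9260, 26, qa, 8, 34, 2440)}.
Projecting to pid, floor: {(qa, 2), (qa, 5), (qa, 8)}

{(qa, 2), (qa, 5), (qa, 8)}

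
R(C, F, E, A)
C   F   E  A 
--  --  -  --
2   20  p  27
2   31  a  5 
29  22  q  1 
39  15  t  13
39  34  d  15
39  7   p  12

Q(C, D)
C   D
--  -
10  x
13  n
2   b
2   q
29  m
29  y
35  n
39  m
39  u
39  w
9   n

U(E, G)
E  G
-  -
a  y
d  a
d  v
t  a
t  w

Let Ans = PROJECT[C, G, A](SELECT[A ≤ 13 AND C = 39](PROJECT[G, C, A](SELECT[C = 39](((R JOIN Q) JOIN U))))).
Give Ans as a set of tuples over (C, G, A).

{(39, a, 13), (39, w, 13)}

Natural join on C: {(2, 20, p, 27, b), (2, 20, p, 27, q), (2, 31, a, 5, b), (2, 31, a, 5, q), (29, 22, q, 1, m), (29, 22, q, 1, y), (39, 15, t, 13, m), (39, 15, t, 13, u), (39, 15, t, 13, w), (39, 34, d, 15, m), (39, 34, d, 15, u), (39, 34, d, 15, w), (39, 7, p, 12, m), (39, 7, p, 12, u), (39, 7, p, 12, w)}
Natural join on E: {(2, 31, a, 5, b, y), (2, 31, a, 5, q, y), (39, 15, t, 13, m, a), (39, 15, t, 13, m, w), (39, 15, t, 13, u, a), (39, 15, t, 13, u, w), (39, 15, t, 13, w, a), (39, 15, t, 13, w, w), (39, 34, d, 15, m, a), (39, 34, d, 15, m, v), (39, 34, d, 15, u, a), (39, 34, d, 15, u, v), (39, 34, d, 15, w, a), (39, 34, d, 15, w, v)}
Filtering on C = 39 leaves {(39, 15, t, 13, m, a), (39, 15, t, 13, m, w), (39, 15, t, 13, u, a), (39, 15, t, 13, u, w), (39, 15, t, 13, w, a), (39, 15, t, 13, w, w), (39, 34, d, 15, m, a), (39, 34, d, 15, m, v), (39, 34, d, 15, u, a), (39, 34, d, 15, u, v), (39, 34, d, 15, w, a), (39, 34, d, 15, w, v)}.
Keep only column(s) G, C, A (8 duplicate(s) eliminated): {(a, 39, 13), (a, 39, 15), (v, 39, 15), (w, 39, 13)}
Filtering on A ≤ 13 AND C = 39 leaves {(a, 39, 13), (w, 39, 13)}.
Keep only column(s) C, G, A: {(39, a, 13), (39, w, 13)}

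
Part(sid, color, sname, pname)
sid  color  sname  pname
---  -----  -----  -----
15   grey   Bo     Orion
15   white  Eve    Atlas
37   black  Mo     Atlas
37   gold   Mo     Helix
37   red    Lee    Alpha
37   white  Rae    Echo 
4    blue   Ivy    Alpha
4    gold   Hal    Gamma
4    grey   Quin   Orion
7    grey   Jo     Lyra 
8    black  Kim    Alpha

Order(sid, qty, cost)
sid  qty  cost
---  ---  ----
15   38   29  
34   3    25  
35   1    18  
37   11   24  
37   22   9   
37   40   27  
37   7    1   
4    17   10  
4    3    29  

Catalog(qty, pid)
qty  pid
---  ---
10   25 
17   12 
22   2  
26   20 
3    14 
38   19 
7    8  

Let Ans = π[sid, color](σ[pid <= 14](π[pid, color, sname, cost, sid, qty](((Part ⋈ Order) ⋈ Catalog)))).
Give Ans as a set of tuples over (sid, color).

Natural join on sid: {(15, grey, Bo, Orion, 38, 29), (15, white, Eve, Atlas, 38, 29), (37, black, Mo, Atlas, 11, 24), (37, black, Mo, Atlas, 22, 9), (37, black, Mo, Atlas, 40, 27), (37, black, Mo, Atlas, 7, 1), (37, gold, Mo, Helix, 11, 24), (37, gold, Mo, Helix, 22, 9), (37, gold, Mo, Helix, 40, 27), (37, gold, Mo, Helix, 7, 1), (37, red, Lee, Alpha, 11, 24), (37, red, Lee, Alpha, 22, 9), (37, red, Lee, Alpha, 40, 27), (37, red, Lee, Alpha, 7, 1), (37, white, Rae, Echo, 11, 24), (37, white, Rae, Echo, 22, 9), (37, white, Rae, Echo, 40, 27), (37, white, Rae, Echo, 7, 1), (4, blue, Ivy, Alpha, 17, 10), (4, blue, Ivy, Alpha, 3, 29), (4, gold, Hal, Gamma, 17, 10), (4, gold, Hal, Gamma, 3, 29), (4, grey, Quin, Orion, 17, 10), (4, grey, Quin, Orion, 3, 29)}
Natural join on qty: {(15, grey, Bo, Orion, 38, 29, 19), (15, white, Eve, Atlas, 38, 29, 19), (37, black, Mo, Atlas, 22, 9, 2), (37, black, Mo, Atlas, 7, 1, 8), (37, gold, Mo, Helix, 22, 9, 2), (37, gold, Mo, Helix, 7, 1, 8), (37, red, Lee, Alpha, 22, 9, 2), (37, red, Lee, Alpha, 7, 1, 8), (37, white, Rae, Echo, 22, 9, 2), (37, white, Rae, Echo, 7, 1, 8), (4, blue, Ivy, Alpha, 17, 10, 12), (4, blue, Ivy, Alpha, 3, 29, 14), (4, gold, Hal, Gamma, 17, 10, 12), (4, gold, Hal, Gamma, 3, 29, 14), (4, grey, Quin, Orion, 17, 10, 12), (4, grey, Quin, Orion, 3, 29, 14)}
Keep only column(s) pid, color, sname, cost, sid, qty: {(12, blue, Ivy, 10, 4, 17), (12, gold, Hal, 10, 4, 17), (12, grey, Quin, 10, 4, 17), (14, blue, Ivy, 29, 4, 3), (14, gold, Hal, 29, 4, 3), (14, grey, Quin, 29, 4, 3), (19, grey, Bo, 29, 15, 38), (19, white, Eve, 29, 15, 38), (2, black, Mo, 9, 37, 22), (2, gold, Mo, 9, 37, 22), (2, red, Lee, 9, 37, 22), (2, white, Rae, 9, 37, 22), (8, black, Mo, 1, 37, 7), (8, gold, Mo, 1, 37, 7), (8, red, Lee, 1, 37, 7), (8, white, Rae, 1, 37, 7)}
Selection pid <= 14: {(12, blue, Ivy, 10, 4, 17), (12, gold, Hal, 10, 4, 17), (12, grey, Quin, 10, 4, 17), (14, blue, Ivy, 29, 4, 3), (14, gold, Hal, 29, 4, 3), (14, grey, Quin, 29, 4, 3), (2, black, Mo, 9, 37, 22), (2, gold, Mo, 9, 37, 22), (2, red, Lee, 9, 37, 22), (2, white, Rae, 9, 37, 22), (8, black, Mo, 1, 37, 7), (8, gold, Mo, 1, 37, 7), (8, red, Lee, 1, 37, 7), (8, white, Rae, 1, 37, 7)}
Keep only column(s) sid, color (7 duplicate(s) eliminated): {(37, black), (37, gold), (37, red), (37, white), (4, blue), (4, gold), (4, grey)}

{(37, black), (37, gold), (37, red), (37, white), (4, blue), (4, gold), (4, grey)}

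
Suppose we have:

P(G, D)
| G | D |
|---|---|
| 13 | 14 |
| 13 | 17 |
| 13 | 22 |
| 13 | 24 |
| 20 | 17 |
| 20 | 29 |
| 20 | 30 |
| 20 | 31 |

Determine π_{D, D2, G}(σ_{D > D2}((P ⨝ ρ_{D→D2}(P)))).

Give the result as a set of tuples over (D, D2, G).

ρ[D→D2]: schema becomes (G, D2); tuples unchanged.
P ⋈ ρ_{D→D2}(P) (natural join on G): {(13, 14, 14), (13, 14, 17), (13, 14, 22), (13, 14, 24), (13, 17, 14), (13, 17, 17), (13, 17, 22), (13, 17, 24), (13, 22, 14), (13, 22, 17), (13, 22, 22), (13, 22, 24), (13, 24, 14), (13, 24, 17), (13, 24, 22), (13, 24, 24), (20, 17, 17), (20, 17, 29), (20, 17, 30), (20, 17, 31), (20, 29, 17), (20, 29, 29), (20, 29, 30), (20, 29, 31), (20, 30, 17), (20, 30, 29), (20, 30, 30), (20, 30, 31), (20, 31, 17), (20, 31, 29), (20, 31, 30), (20, 31, 31)}
σ[D > D2]: keep tuples satisfying D > D2 → {(13, 17, 14), (13, 22, 14), (13, 22, 17), (13, 24, 14), (13, 24, 17), (13, 24, 22), (20, 29, 17), (20, 30, 17), (20, 30, 29), (20, 31, 17), (20, 31, 29), (20, 31, 30)}
π_{D, D2, G} gives {(17, 14, 13), (22, 14, 13), (22, 17, 13), (24, 14, 13), (24, 17, 13), (24, 22, 13), (29, 17, 20), (30, 17, 20), (30, 29, 20), (31, 17, 20), (31, 29, 20), (31, 30, 20)}.

{(17, 14, 13), (22, 14, 13), (22, 17, 13), (24, 14, 13), (24, 17, 13), (24, 22, 13), (29, 17, 20), (30, 17, 20), (30, 29, 20), (31, 17, 20), (31, 29, 20), (31, 30, 20)}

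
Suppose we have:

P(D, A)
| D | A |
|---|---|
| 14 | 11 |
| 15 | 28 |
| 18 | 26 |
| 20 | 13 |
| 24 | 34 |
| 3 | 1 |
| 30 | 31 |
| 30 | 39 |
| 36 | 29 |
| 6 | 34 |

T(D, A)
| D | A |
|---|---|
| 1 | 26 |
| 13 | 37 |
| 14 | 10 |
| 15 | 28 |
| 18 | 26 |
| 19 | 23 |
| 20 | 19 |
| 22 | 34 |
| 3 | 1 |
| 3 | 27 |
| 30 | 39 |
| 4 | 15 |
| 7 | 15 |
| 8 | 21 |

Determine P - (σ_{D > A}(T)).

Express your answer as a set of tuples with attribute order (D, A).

σ[D > A]: keep tuples satisfying D > A → {(14, 10), (20, 19), (3, 1)}
Difference: {(14, 11), (15, 28), (18, 26), (20, 13), (24, 34), (3, 1), (30, 31), (30, 39), (36, 29), (6, 34)} with {(14, 10), (20, 19), (3, 1)} → {(14, 11), (15, 28), (18, 26), (20, 13), (24, 34), (30, 31), (30, 39), (36, 29), (6, 34)}

{(14, 11), (15, 28), (18, 26), (20, 13), (24, 34), (30, 31), (30, 39), (36, 29), (6, 34)}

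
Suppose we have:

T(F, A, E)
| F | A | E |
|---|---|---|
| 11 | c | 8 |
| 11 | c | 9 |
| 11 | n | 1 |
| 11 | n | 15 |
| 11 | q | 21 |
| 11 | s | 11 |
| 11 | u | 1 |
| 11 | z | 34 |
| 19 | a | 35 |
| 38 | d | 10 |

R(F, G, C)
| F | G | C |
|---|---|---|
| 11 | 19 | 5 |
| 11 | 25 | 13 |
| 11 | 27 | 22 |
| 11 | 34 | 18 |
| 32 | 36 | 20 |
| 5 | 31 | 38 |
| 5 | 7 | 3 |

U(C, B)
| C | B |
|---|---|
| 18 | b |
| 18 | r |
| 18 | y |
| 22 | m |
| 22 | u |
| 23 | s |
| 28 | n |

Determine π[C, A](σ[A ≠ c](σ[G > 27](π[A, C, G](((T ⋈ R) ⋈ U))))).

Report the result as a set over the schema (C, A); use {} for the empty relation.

T ⋈ R (natural join on F): {(11, c, 8, 19, 5), (11, c, 8, 25, 13), (11, c, 8, 27, 22), (11, c, 8, 34, 18), (11, c, 9, 19, 5), (11, c, 9, 25, 13), (11, c, 9, 27, 22), (11, c, 9, 34, 18), (11, n, 1, 19, 5), (11, n, 1, 25, 13), (11, n, 1, 27, 22), (11, n, 1, 34, 18), (11, n, 15, 19, 5), (11, n, 15, 25, 13), (11, n, 15, 27, 22), (11, n, 15, 34, 18), (11, q, 21, 19, 5), (11, q, 21, 25, 13), (11, q, 21, 27, 22), (11, q, 21, 34, 18), (11, s, 11, 19, 5), (11, s, 11, 25, 13), (11, s, 11, 27, 22), (11, s, 11, 34, 18), (11, u, 1, 19, 5), (11, u, 1, 25, 13), (11, u, 1, 27, 22), (11, u, 1, 34, 18), (11, z, 34, 19, 5), (11, z, 34, 25, 13), (11, z, 34, 27, 22), (11, z, 34, 34, 18)}
(T ⋈ R) ⋈ U (natural join on C): {(11, c, 8, 27, 22, m), (11, c, 8, 27, 22, u), (11, c, 8, 34, 18, b), (11, c, 8, 34, 18, r), (11, c, 8, 34, 18, y), (11, c, 9, 27, 22, m), (11, c, 9, 27, 22, u), (11, c, 9, 34, 18, b), (11, c, 9, 34, 18, r), (11, c, 9, 34, 18, y), (11, n, 1, 27, 22, m), (11, n, 1, 27, 22, u), (11, n, 1, 34, 18, b), (11, n, 1, 34, 18, r), (11, n, 1, 34, 18, y), (11, n, 15, 27, 22, m), (11, n, 15, 27, 22, u), (11, n, 15, 34, 18, b), (11, n, 15, 34, 18, r), (11, n, 15, 34, 18, y), (11, q, 21, 27, 22, m), (11, q, 21, 27, 22, u), (11, q, 21, 34, 18, b), (11, q, 21, 34, 18, r), (11, q, 21, 34, 18, y), (11, s, 11, 27, 22, m), (11, s, 11, 27, 22, u), (11, s, 11, 34, 18, b), (11, s, 11, 34, 18, r), (11, s, 11, 34, 18, y), (11, u, 1, 27, 22, m), (11, u, 1, 27, 22, u), (11, u, 1, 34, 18, b), (11, u, 1, 34, 18, r), (11, u, 1, 34, 18, y), (11, z, 34, 27, 22, m), (11, z, 34, 27, 22, u), (11, z, 34, 34, 18, b), (11, z, 34, 34, 18, r), (11, z, 34, 34, 18, y)}
Projecting to A, C, G (28 duplicate(s) eliminated): {(c, 18, 34), (c, 22, 27), (n, 18, 34), (n, 22, 27), (q, 18, 34), (q, 22, 27), (s, 18, 34), (s, 22, 27), (u, 18, 34), (u, 22, 27), (z, 18, 34), (z, 22, 27)}
σ[G > 27]: keep tuples satisfying G > 27 → {(c, 18, 34), (n, 18, 34), (q, 18, 34), (s, 18, 34), (u, 18, 34), (z, 18, 34)}
σ[A ≠ c]: keep tuples satisfying A ≠ c → {(n, 18, 34), (q, 18, 34), (s, 18, 34), (u, 18, 34), (z, 18, 34)}
Projecting to C, A: {(18, n), (18, q), (18, s), (18, u), (18, z)}

{(18, n), (18, q), (18, s), (18, u), (18, z)}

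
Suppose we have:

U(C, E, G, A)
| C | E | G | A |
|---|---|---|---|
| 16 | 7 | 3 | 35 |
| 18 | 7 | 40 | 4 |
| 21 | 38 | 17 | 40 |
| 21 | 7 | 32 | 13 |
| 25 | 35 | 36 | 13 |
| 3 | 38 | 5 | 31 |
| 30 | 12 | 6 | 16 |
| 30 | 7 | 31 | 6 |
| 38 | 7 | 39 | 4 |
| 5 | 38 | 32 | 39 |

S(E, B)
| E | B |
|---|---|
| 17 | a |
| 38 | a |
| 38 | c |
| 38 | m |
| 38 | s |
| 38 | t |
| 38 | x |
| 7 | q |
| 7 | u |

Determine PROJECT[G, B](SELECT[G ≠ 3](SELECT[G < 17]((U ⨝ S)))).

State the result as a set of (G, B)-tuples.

U ⋈ S (natural join on E): {(16, 7, 3, 35, q), (16, 7, 3, 35, u), (18, 7, 40, 4, q), (18, 7, 40, 4, u), (21, 38, 17, 40, a), (21, 38, 17, 40, c), (21, 38, 17, 40, m), (21, 38, 17, 40, s), (21, 38, 17, 40, t), (21, 38, 17, 40, x), (21, 7, 32, 13, q), (21, 7, 32, 13, u), (3, 38, 5, 31, a), (3, 38, 5, 31, c), (3, 38, 5, 31, m), (3, 38, 5, 31, s), (3, 38, 5, 31, t), (3, 38, 5, 31, x), (30, 7, 31, 6, q), (30, 7, 31, 6, u), (38, 7, 39, 4, q), (38, 7, 39, 4, u), (5, 38, 32, 39, a), (5, 38, 32, 39, c), (5, 38, 32, 39, m), (5, 38, 32, 39, s), (5, 38, 32, 39, t), (5, 38, 32, 39, x)}
σ[G < 17]: keep tuples satisfying G < 17 → {(16, 7, 3, 35, q), (16, 7, 3, 35, u), (3, 38, 5, 31, a), (3, 38, 5, 31, c), (3, 38, 5, 31, m), (3, 38, 5, 31, s), (3, 38, 5, 31, t), (3, 38, 5, 31, x)}
σ[G ≠ 3]: keep tuples satisfying G ≠ 3 → {(3, 38, 5, 31, a), (3, 38, 5, 31, c), (3, 38, 5, 31, m), (3, 38, 5, 31, s), (3, 38, 5, 31, t), (3, 38, 5, 31, x)}
π_{G, B} gives {(5, a), (5, c), (5, m), (5, s), (5, t), (5, x)}.

{(5, a), (5, c), (5, m), (5, s), (5, t), (5, x)}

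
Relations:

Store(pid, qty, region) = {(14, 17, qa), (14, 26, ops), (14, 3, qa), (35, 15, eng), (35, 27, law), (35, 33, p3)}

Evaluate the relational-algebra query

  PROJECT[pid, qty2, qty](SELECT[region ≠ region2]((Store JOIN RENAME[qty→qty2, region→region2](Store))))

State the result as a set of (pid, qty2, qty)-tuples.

ρ[qty→qty2, region→region2]: schema becomes (pid, qty2, region2); tuples unchanged.
Store ⋈ RENAME[qty→qty2, region→region2](Store) (natural join on pid): {(14, 17, qa, 17, qa), (14, 17, qa, 26, ops), (14, 17, qa, 3, qa), (14, 26, ops, 17, qa), (14, 26, ops, 26, ops), (14, 26, ops, 3, qa), (14, 3, qa, 17, qa), (14, 3, qa, 26, ops), (14, 3, qa, 3, qa), (35, 15, eng, 15, eng), (35, 15, eng, 27, law), (35, 15, eng, 33, p3), (35, 27, law, 15, eng), (35, 27, law, 27, law), (35, 27, law, 33, p3), (35, 33, p3, 15, eng), (35, 33, p3, 27, law), (35, 33, p3, 33, p3)}
Selection region ≠ region2: {(14, 17, qa, 26, ops), (14, 26, ops, 17, qa), (14, 26, ops, 3, qa), (14, 3, qa, 26, ops), (35, 15, eng, 27, law), (35, 15, eng, 33, p3), (35, 27, law, 15, eng), (35, 27, law, 33, p3), (35, 33, p3, 15, eng), (35, 33, p3, 27, law)}
π_{pid, qty2, qty} gives {(14, 17, 26), (14, 26, 17), (14, 26, 3), (14, 3, 26), (35, 15, 27), (35, 15, 33), (35, 27, 15), (35, 27, 33), (35, 33, 15), (35, 33, 27)}.

{(14, 17, 26), (14, 26, 17), (14, 26, 3), (14, 3, 26), (35, 15, 27), (35, 15, 33), (35, 27, 15), (35, 27, 33), (35, 33, 15), (35, 33, 27)}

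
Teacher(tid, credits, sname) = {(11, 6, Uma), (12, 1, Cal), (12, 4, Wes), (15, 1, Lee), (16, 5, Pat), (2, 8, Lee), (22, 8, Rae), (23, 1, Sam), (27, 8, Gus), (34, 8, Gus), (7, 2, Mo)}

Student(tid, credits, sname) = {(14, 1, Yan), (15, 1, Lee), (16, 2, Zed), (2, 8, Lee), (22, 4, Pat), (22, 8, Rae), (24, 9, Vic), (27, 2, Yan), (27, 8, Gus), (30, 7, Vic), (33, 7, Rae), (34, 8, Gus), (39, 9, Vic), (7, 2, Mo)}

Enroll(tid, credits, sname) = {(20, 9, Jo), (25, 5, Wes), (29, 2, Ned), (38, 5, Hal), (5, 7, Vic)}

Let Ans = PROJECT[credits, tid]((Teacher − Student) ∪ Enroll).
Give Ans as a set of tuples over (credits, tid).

Difference: {(11, 6, Uma), (12, 1, Cal), (12, 4, Wes), (15, 1, Lee), (16, 5, Pat), (2, 8, Lee), (22, 8, Rae), (23, 1, Sam), (27, 8, Gus), (34, 8, Gus), (7, 2, Mo)} with {(14, 1, Yan), (15, 1, Lee), (16, 2, Zed), (2, 8, Lee), (22, 4, Pat), (22, 8, Rae), (24, 9, Vic), (27, 2, Yan), (27, 8, Gus), (30, 7, Vic), (33, 7, Rae), (34, 8, Gus), (39, 9, Vic), (7, 2, Mo)} → {(11, 6, Uma), (12, 1, Cal), (12, 4, Wes), (16, 5, Pat), (23, 1, Sam)}
Union: {(11, 6, Uma), (12, 1, Cal), (12, 4, Wes), (16, 5, Pat), (23, 1, Sam)} with {(20, 9, Jo), (25, 5, Wes), (29, 2, Ned), (38, 5, Hal), (5, 7, Vic)} → {(11, 6, Uma), (12, 1, Cal), (12, 4, Wes), (16, 5, Pat), (20, 9, Jo), (23, 1, Sam), (25, 5, Wes), (29, 2, Ned), (38, 5, Hal), (5, 7, Vic)}
π_{credits, tid} gives {(1, 12), (1, 23), (2, 29), (4, 12), (5, 16), (5, 25), (5, 38), (6, 11), (7, 5), (9, 20)}.

{(1, 12), (1, 23), (2, 29), (4, 12), (5, 16), (5, 25), (5, 38), (6, 11), (7, 5), (9, 20)}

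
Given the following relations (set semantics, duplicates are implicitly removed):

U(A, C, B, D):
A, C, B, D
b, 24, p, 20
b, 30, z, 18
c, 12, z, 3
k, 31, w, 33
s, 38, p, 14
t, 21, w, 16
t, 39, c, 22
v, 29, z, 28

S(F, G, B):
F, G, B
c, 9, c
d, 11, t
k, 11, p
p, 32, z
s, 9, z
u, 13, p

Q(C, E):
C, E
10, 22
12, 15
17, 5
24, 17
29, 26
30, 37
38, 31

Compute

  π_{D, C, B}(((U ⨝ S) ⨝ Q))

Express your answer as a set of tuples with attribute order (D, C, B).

{(14, 38, p), (18, 30, z), (20, 24, p), (28, 29, z), (3, 12, z)}

Natural join on B: {(b, 24, p, 20, k, 11), (b, 24, p, 20, u, 13), (b, 30, z, 18, p, 32), (b, 30, z, 18, s, 9), (c, 12, z, 3, p, 32), (c, 12, z, 3, s, 9), (s, 38, p, 14, k, 11), (s, 38, p, 14, u, 13), (t, 39, c, 22, c, 9), (v, 29, z, 28, p, 32), (v, 29, z, 28, s, 9)}
Natural join on C: {(b, 24, p, 20, k, 11, 17), (b, 24, p, 20, u, 13, 17), (b, 30, z, 18, p, 32, 37), (b, 30, z, 18, s, 9, 37), (c, 12, z, 3, p, 32, 15), (c, 12, z, 3, s, 9, 15), (s, 38, p, 14, k, 11, 31), (s, 38, p, 14, u, 13, 31), (v, 29, z, 28, p, 32, 26), (v, 29, z, 28, s, 9, 26)}
Keep only column(s) D, C, B (5 duplicate(s) eliminated): {(14, 38, p), (18, 30, z), (20, 24, p), (28, 29, z), (3, 12, z)}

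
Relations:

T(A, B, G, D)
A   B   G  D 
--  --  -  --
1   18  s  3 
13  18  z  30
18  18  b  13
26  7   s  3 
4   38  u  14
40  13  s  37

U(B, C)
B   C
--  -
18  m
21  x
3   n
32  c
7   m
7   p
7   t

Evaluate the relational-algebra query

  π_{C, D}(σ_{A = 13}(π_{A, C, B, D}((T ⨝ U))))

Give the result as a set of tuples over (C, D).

{(m, 30)}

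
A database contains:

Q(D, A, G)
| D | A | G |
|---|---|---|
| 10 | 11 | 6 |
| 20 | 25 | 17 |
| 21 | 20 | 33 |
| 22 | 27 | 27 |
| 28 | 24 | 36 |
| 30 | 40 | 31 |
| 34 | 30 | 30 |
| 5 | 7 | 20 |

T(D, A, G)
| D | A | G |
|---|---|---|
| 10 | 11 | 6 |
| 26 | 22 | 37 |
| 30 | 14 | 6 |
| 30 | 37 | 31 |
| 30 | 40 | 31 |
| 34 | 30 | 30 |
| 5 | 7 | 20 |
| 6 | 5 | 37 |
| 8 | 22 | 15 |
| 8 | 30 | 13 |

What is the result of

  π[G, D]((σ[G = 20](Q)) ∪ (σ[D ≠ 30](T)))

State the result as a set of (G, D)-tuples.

σ[G = 20]: keep tuples satisfying G = 20 → {(5, 7, 20)}
σ[D ≠ 30]: keep tuples satisfying D ≠ 30 → {(10, 11, 6), (26, 22, 37), (34, 30, 30), (5, 7, 20), (6, 5, 37), (8, 22, 15), (8, 30, 13)}
Set union of the two operands is {(10, 11, 6), (26, 22, 37), (34, 30, 30), (5, 7, 20), (6, 5, 37), (8, 22, 15), (8, 30, 13)}.
Keep only column(s) G, D: {(13, 8), (15, 8), (20, 5), (30, 34), (37, 26), (37, 6), (6, 10)}

{(13, 8), (15, 8), (20, 5), (30, 34), (37, 26), (37, 6), (6, 10)}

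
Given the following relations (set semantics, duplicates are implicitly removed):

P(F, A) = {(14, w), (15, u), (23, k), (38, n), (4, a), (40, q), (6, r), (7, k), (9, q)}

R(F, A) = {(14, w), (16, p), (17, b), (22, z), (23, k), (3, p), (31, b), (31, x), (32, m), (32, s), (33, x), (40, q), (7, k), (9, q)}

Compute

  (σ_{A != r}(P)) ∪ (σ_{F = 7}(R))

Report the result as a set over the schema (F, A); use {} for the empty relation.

Filtering on A != r leaves {(14, w), (15, u), (23, k), (38, n), (4, a), (40, q), (7, k), (9, q)}.
Filtering on F = 7 leaves {(7, k)}.
Union: {(14, w), (15, u), (23, k), (38, n), (4, a), (40, q), (7, k), (9, q)} with {(7, k)} → {(14, w), (15, u), (23, k), (38, n), (4, a), (40, q), (7, k), (9, q)}

{(14, w), (15, u), (23, k), (38, n), (4, a), (40, q), (7, k), (9, q)}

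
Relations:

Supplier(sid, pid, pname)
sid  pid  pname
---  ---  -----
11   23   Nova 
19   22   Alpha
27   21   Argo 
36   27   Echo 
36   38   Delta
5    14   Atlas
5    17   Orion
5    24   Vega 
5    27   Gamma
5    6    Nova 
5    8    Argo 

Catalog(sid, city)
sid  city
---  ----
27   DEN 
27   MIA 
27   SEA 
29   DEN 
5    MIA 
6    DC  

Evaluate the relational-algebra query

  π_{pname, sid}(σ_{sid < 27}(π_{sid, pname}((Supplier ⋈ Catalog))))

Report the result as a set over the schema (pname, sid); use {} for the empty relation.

Supplier ⋈ Catalog (natural join on sid): {(27, 21, Argo, DEN), (27, 21, Argo, MIA), (27, 21, Argo, SEA), (5, 14, Atlas, MIA), (5, 17, Orion, MIA), (5, 24, Vega, MIA), (5, 27, Gamma, MIA), (5, 6, Nova, MIA), (5, 8, Argo, MIA)}
π[sid, pname]: project onto (sid, pname) (2 duplicate(s) eliminated) → {(27, Argo), (5, Argo), (5, Atlas), (5, Gamma), (5, Nova), (5, Orion), (5, Vega)}
Selection sid < 27: {(5, Argo), (5, Atlas), (5, Gamma), (5, Nova), (5, Orion), (5, Vega)}
π[pname, sid]: project onto (pname, sid) → {(Argo, 5), (Atlas, 5), (Gamma, 5), (Nova, 5), (Orion, 5), (Vega, 5)}

{(Argo, 5), (Atlas, 5), (Gamma, 5), (Nova, 5), (Orion, 5), (Vega, 5)}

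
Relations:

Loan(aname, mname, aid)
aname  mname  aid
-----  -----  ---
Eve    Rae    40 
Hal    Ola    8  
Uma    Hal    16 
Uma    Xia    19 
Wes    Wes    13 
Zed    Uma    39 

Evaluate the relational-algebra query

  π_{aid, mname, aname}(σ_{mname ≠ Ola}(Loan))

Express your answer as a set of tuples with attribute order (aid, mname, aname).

{(13, Wes, Wes), (16, Hal, Uma), (19, Xia, Uma), (39, Uma, Zed), (40, Rae, Eve)}

σ[mname ≠ Ola]: keep tuples satisfying mname ≠ Ola → {(Eve, Rae, 40), (Uma, Hal, 16), (Uma, Xia, 19), (Wes, Wes, 13), (Zed, Uma, 39)}
Keep only column(s) aid, mname, aname: {(13, Wes, Wes), (16, Hal, Uma), (19, Xia, Uma), (39, Uma, Zed), (40, Rae, Eve)}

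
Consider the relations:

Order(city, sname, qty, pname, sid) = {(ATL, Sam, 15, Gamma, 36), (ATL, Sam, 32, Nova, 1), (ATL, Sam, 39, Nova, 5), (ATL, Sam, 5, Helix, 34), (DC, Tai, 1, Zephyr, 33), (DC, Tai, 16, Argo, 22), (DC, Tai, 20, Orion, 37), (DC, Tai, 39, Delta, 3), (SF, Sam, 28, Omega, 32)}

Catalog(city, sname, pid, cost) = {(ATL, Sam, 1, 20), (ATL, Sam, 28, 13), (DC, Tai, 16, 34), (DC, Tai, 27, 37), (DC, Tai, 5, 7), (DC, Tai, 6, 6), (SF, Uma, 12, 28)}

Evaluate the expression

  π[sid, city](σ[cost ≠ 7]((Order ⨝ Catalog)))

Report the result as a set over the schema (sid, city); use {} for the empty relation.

Joining Order and Catalog on city, sname yields {(ATL, Sam, 15, Gamma, 36, 1, 20), (ATL, Sam, 15, Gamma, 36, 28, 13), (ATL, Sam, 32, Nova, 1, 1, 20), (ATL, Sam, 32, Nova, 1, 28, 13), (ATL, Sam, 39, Nova, 5, 1, 20), (ATL, Sam, 39, Nova, 5, 28, 13), (ATL, Sam, 5, Helix, 34, 1, 20), (ATL, Sam, 5, Helix, 34, 28, 13), (DC, Tai, 1, Zephyr, 33, 16, 34), (DC, Tai, 1, Zephyr, 33, 27, 37), (DC, Tai, 1, Zephyr, 33, 5, 7), (DC, Tai, 1, Zephyr, 33, 6, 6), (DC, Tai, 16, Argo, 22, 16, 34), (DC, Tai, 16, Argo, 22, 27, 37), (DC, Tai, 16, Argo, 22, 5, 7), (DC, Tai, 16, Argo, 22, 6, 6), (DC, Tai, 20, Orion, 37, 16, 34), (DC, Tai, 20, Orion, 37, 27, 37), (DC, Tai, 20, Orion, 37, 5, 7), (DC, Tai, 20, Orion, 37, 6, 6), (DC, Tai, 39, Delta, 3, 16, 34), (DC, Tai, 39, Delta, 3, 27, 37), (DC, Tai, 39, Delta, 3, 5, 7), (DC, Tai, 39, Delta, 3, 6, 6)}.
σ[cost ≠ 7]: keep tuples satisfying cost ≠ 7 → {(ATL, Sam, 15, Gamma, 36, 1, 20), (ATL, Sam, 15, Gamma, 36, 28, 13), (ATL, Sam, 32, Nova, 1, 1, 20), (ATL, Sam, 32, Nova, 1, 28, 13), (ATL, Sam, 39, Nova, 5, 1, 20), (ATL, Sam, 39, Nova, 5, 28, 13), (ATL, Sam, 5, Helix, 34, 1, 20), (ATL, Sam, 5, Helix, 34, 28, 13), (DC, Tai, 1, Zephyr, 33, 16, 34), (DC, Tai, 1, Zephyr, 33, 27, 37), (DC, Tai, 1, Zephyr, 33, 6, 6), (DC, Tai, 16, Argo, 22, 16, 34), (DC, Tai, 16, Argo, 22, 27, 37), (DC, Tai, 16, Argo, 22, 6, 6), (DC, Tai, 20, Orion, 37, 16, 34), (DC, Tai, 20, Orion, 37, 27, 37), (DC, Tai, 20, Orion, 37, 6, 6), (DC, Tai, 39, Delta, 3, 16, 34), (DC, Tai, 39, Delta, 3, 27, 37), (DC, Tai, 39, Delta, 3, 6, 6)}
π[sid, city]: project onto (sid, city) (12 duplicate(s) eliminated) → {(1, ATL), (22, DC), (3, DC), (33, DC), (34, ATL), (36, ATL), (37, DC), (5, ATL)}

{(1, ATL), (22, DC), (3, DC), (33, DC), (34, ATL), (36, ATL), (37, DC), (5, ATL)}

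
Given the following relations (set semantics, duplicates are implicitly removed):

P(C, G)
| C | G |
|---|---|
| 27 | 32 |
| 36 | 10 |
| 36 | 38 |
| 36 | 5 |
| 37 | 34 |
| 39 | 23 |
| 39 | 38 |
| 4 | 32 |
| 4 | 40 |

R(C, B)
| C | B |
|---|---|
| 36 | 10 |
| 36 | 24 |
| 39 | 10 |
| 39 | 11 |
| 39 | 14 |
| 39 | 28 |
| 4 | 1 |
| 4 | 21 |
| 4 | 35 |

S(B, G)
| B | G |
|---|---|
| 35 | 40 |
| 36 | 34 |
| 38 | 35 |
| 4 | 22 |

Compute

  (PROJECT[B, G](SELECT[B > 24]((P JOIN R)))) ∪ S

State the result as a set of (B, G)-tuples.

Joining P and R on C yields {(36, 10, 10), (36, 10, 24), (36, 38, 10), (36, 38, 24), (36, 5, 10), (36, 5, 24), (39, 23, 10), (39, 23, 11), (39, 23, 14), (39, 23, 28), (39, 38, 10), (39, 38, 11), (39, 38, 14), (39, 38, 28), (4, 32, 1), (4, 32, 21), (4, 32, 35), (4, 40, 1), (4, 40, 21), (4, 40, 35)}.
Selection B > 24: {(39, 23, 28), (39, 38, 28), (4, 32, 35), (4, 40, 35)}
π_{B, G} gives {(28, 23), (28, 38), (35, 32), (35, 40)}.
Taking the union: {(28, 23), (28, 38), (35, 32), (35, 40), (36, 34), (38, 35), (4, 22)}

{(28, 23), (28, 38), (35, 32), (35, 40), (36, 34), (38, 35), (4, 22)}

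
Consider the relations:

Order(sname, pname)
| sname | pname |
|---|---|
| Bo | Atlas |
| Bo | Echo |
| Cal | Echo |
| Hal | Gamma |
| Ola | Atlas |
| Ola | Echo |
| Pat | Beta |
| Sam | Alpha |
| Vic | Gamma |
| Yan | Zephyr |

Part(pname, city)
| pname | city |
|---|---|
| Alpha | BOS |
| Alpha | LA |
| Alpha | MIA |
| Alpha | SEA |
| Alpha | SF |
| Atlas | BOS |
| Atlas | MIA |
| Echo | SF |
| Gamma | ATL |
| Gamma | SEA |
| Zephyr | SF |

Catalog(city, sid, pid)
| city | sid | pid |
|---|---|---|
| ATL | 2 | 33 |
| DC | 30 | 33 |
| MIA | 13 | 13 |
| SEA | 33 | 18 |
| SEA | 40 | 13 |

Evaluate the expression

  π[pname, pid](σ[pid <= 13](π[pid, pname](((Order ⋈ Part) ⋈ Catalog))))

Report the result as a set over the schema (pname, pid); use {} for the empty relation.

{(Alpha, 13), (Atlas, 13), (Gamma, 13)}

Order ⋈ Part (natural join on pname): {(Bo, Atlas, BOS), (Bo, Atlas, MIA), (Bo, Echo, SF), (Cal, Echo, SF), (Hal, Gamma, ATL), (Hal, Gamma, SEA), (Ola, Atlas, BOS), (Ola, Atlas, MIA), (Ola, Echo, SF), (Sam, Alpha, BOS), (Sam, Alpha, LA), (Sam, Alpha, MIA), (Sam, Alpha, SEA), (Sam, Alpha, SF), (Vic, Gamma, ATL), (Vic, Gamma, SEA), (Yan, Zephyr, SF)}
(Order ⋈ Part) ⋈ Catalog (natural join on city): {(Bo, Atlas, MIA, 13, 13), (Hal, Gamma, ATL, 2, 33), (Hal, Gamma, SEA, 33, 18), (Hal, Gamma, SEA, 40, 13), (Ola, Atlas, MIA, 13, 13), (Sam, Alpha, MIA, 13, 13), (Sam, Alpha, SEA, 33, 18), (Sam, Alpha, SEA, 40, 13), (Vic, Gamma, ATL, 2, 33), (Vic, Gamma, SEA, 33, 18), (Vic, Gamma, SEA, 40, 13)}
Projecting to pid, pname (5 duplicate(s) eliminated): {(13, Alpha), (13, Atlas), (13, Gamma), (18, Alpha), (18, Gamma), (33, Gamma)}
Apply σ_{pid <= 13}; surviving tuples: {(13, Alpha), (13, Atlas), (13, Gamma)}
Projecting to pname, pid: {(Alpha, 13), (Atlas, 13), (Gamma, 13)}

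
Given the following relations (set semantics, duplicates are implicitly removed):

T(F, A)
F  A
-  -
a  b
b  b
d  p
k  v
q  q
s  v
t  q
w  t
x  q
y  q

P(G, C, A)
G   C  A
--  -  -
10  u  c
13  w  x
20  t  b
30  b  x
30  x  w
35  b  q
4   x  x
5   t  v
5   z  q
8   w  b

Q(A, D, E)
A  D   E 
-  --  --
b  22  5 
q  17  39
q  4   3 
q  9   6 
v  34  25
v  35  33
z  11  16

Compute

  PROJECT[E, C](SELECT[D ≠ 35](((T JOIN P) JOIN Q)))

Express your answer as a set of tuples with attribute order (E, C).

{(25, t), (3, b), (3, z), (39, b), (39, z), (5, t), (5, w), (6, b), (6, z)}

T ⋈ P (natural join on A): {(a, b, 20, t), (a, b, 8, w), (b, b, 20, t), (b, b, 8, w), (k, v, 5, t), (q, q, 35, b), (q, q, 5, z), (s, v, 5, t), (t, q, 35, b), (t, q, 5, z), (x, q, 35, b), (x, q, 5, z), (y, q, 35, b), (y, q, 5, z)}
(T JOIN P) ⋈ Q (natural join on A): {(a, b, 20, t, 22, 5), (a, b, 8, w, 22, 5), (b, b, 20, t, 22, 5), (b, b, 8, w, 22, 5), (k, v, 5, t, 34, 25), (k, v, 5, t, 35, 33), (q, q, 35, b, 17, 39), (q, q, 35, b, 4, 3), (q, q, 35, b, 9, 6), (q, q, 5, z, 17, 39), (q, q, 5, z, 4, 3), (q, q, 5, z, 9, 6), (s, v, 5, t, 34, 25), (s, v, 5, t, 35, 33), (t, q, 35, b, 17, 39), (t, q, 35, b, 4, 3), (t, q, 35, b, 9, 6), (t, q, 5, z, 17, 39), (t, q, 5, z, 4, 3), (t, q, 5, z, 9, 6), (x, q, 35, b, 17, 39), (x, q, 35, b, 4, 3), (x, q, 35, b, 9, 6), (x, q, 5, z, 17, 39), (x, q, 5, z, 4, 3), (x, q, 5, z, 9, 6), (y, q, 35, b, 17, 39), (y, q, 35, b, 4, 3), (y, q, 35, b, 9, 6), (y, q, 5, z, 17, 39), (y, q, 5, z, 4, 3), (y, q, 5, z, 9, 6)}
Selection D ≠ 35: {(a, b, 20, t, 22, 5), (a, b, 8, w, 22, 5), (b, b, 20, t, 22, 5), (b, b, 8, w, 22, 5), (k, v, 5, t, 34, 25), (q, q, 35, b, 17, 39), (q, q, 35, b, 4, 3), (q, q, 35, b, 9, 6), (q, q, 5, z, 17, 39), (q, q, 5, z, 4, 3), (q, q, 5, z, 9, 6), (s, v, 5, t, 34, 25), (t, q, 35, b, 17, 39), (t, q, 35, b, 4, 3), (t, q, 35, b, 9, 6), (t, q, 5, z, 17, 39), (t, q, 5, z, 4, 3), (t, q, 5, z, 9, 6), (x, q, 35, b, 17, 39), (x, q, 35, b, 4, 3), (x, q, 35, b, 9, 6), (x, q, 5, z, 17, 39), (x, q, 5, z, 4, 3), (x, q, 5, z, 9, 6), (y, q, 35, b, 17, 39), (y, q, 35, b, 4, 3), (y, q, 35, b, 9, 6), (y, q, 5, z, 17, 39), (y, q, 5, z, 4, 3), (y, q, 5, z, 9, 6)}
Projecting to E, C (21 duplicate(s) eliminated): {(25, t), (3, b), (3, z), (39, b), (39, z), (5, t), (5, w), (6, b), (6, z)}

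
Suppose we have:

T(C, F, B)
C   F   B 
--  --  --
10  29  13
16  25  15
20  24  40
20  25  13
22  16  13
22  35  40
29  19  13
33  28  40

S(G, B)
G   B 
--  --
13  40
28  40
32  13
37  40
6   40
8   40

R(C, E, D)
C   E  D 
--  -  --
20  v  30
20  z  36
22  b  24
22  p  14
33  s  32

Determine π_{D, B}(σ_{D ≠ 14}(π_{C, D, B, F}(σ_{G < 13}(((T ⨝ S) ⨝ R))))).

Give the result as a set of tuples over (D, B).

Joining T and S on B yields {(10, 29, 13, 32), (20, 24, 40, 13), (20, 24, 40, 28), (20, 24, 40, 37), (20, 24, 40, 6), (20, 24, 40, 8), (20, 25, 13, 32), (22, 16, 13, 32), (22, 35, 40, 13), (22, 35, 40, 28), (22, 35, 40, 37), (22, 35, 40, 6), (22, 35, 40, 8), (29, 19, 13, 32), (33, 28, 40, 13), (33, 28, 40, 28), (33, 28, 40, 37), (33, 28, 40, 6), (33, 28, 40, 8)}.
Joining (T ⨝ S) and R on C yields {(20, 24, 40, 13, v, 30), (20, 24, 40, 13, z, 36), (20, 24, 40, 28, v, 30), (20, 24, 40, 28, z, 36), (20, 24, 40, 37, v, 30), (20, 24, 40, 37, z, 36), (20, 24, 40, 6, v, 30), (20, 24, 40, 6, z, 36), (20, 24, 40, 8, v, 30), (20, 24, 40, 8, z, 36), (20, 25, 13, 32, v, 30), (20, 25, 13, 32, z, 36), (22, 16, 13, 32, b, 24), (22, 16, 13, 32, p, 14), (22, 35, 40, 13, b, 24), (22, 35, 40, 13, p, 14), (22, 35, 40, 28, b, 24), (22, 35, 40, 28, p, 14), (22, 35, 40, 37, b, 24), (22, 35, 40, 37, p, 14), (22, 35, 40, 6, b, 24), (22, 35, 40, 6, p, 14), (22, 35, 40, 8, b, 24), (22, 35, 40, 8, p, 14), (33, 28, 40, 13, s, 32), (33, 28, 40, 28, s, 32), (33, 28, 40, 37, s, 32), (33, 28, 40, 6, s, 32), (33, 28, 40, 8, s, 32)}.
Apply σ_{G < 13}; surviving tuples: {(20, 24, 40, 6, v, 30), (20, 24, 40, 6, z, 36), (20, 24, 40, 8, v, 30), (20, 24, 40, 8, z, 36), (22, 35, 40, 6, b, 24), (22, 35, 40, 6, p, 14), (22, 35, 40, 8, b, 24), (22, 35, 40, 8, p, 14), (33, 28, 40, 6, s, 32), (33, 28, 40, 8, s, 32)}
π[C, D, B, F]: project onto (C, D, B, F) (5 duplicate(s) eliminated) → {(20, 30, 40, 24), (20, 36, 40, 24), (22, 14, 40, 35), (22, 24, 40, 35), (33, 32, 40, 28)}
Apply σ_{D ≠ 14}; surviving tuples: {(20, 30, 40, 24), (20, 36, 40, 24), (22, 24, 40, 35), (33, 32, 40, 28)}
π[D, B]: project onto (D, B) → {(24, 40), (30, 40), (32, 40), (36, 40)}

{(24, 40), (30, 40), (32, 40), (36, 40)}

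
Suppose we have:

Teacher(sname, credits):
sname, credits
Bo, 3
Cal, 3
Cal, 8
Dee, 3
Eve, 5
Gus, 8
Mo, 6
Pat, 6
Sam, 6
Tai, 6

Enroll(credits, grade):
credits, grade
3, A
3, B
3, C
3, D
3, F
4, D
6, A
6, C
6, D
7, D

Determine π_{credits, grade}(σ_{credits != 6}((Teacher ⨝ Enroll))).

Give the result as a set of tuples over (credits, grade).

Natural join on credits: {(Bo, 3, A), (Bo, 3, B), (Bo, 3, C), (Bo, 3, D), (Bo, 3, F), (Cal, 3, A), (Cal, 3, B), (Cal, 3, C), (Cal, 3, D), (Cal, 3, F), (Dee, 3, A), (Dee, 3, B), (Dee, 3, C), (Dee, 3, D), (Dee, 3, F), (Mo, 6, A), (Mo, 6, C), (Mo, 6, D), (Pat, 6, A), (Pat, 6, C), (Pat, 6, D), (Sam, 6, A), (Sam, 6, C), (Sam, 6, D), (Tai, 6, A), (Tai, 6, C), (Tai, 6, D)}
σ[credits != 6]: keep tuples satisfying credits != 6 → {(Bo, 3, A), (Bo, 3, B), (Bo, 3, C), (Bo, 3, D), (Bo, 3, F), (Cal, 3, A), (Cal, 3, B), (Cal, 3, C), (Cal, 3, D), (Cal, 3, F), (Dee, 3, A), (Dee, 3, B), (Dee, 3, C), (Dee, 3, D), (Dee, 3, F)}
π[credits, grade]: project onto (credits, grade) (10 duplicate(s) eliminated) → {(3, A), (3, B), (3, C), (3, D), (3, F)}

{(3, A), (3, B), (3, C), (3, D), (3, F)}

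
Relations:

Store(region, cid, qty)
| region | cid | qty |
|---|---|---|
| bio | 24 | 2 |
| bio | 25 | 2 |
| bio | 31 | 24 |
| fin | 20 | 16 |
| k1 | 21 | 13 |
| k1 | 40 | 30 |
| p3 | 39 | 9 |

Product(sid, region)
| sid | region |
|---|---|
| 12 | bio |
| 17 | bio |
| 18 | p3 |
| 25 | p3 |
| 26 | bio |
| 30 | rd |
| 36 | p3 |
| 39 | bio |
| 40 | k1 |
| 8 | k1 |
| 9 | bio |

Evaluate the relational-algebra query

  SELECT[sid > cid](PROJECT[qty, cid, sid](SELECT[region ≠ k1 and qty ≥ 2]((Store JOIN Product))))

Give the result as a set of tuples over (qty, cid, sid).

{(2, 24, 26), (2, 24, 39), (2, 25, 26), (2, 25, 39), (24, 31, 39)}

Store ⋈ Product (natural join on region): {(bio, 24, 2, 12), (bio, 24, 2, 17), (bio, 24, 2, 26), (bio, 24, 2, 39), (bio, 24, 2, 9), (bio, 25, 2, 12), (bio, 25, 2, 17), (bio, 25, 2, 26), (bio, 25, 2, 39), (bio, 25, 2, 9), (bio, 31, 24, 12), (bio, 31, 24, 17), (bio, 31, 24, 26), (bio, 31, 24, 39), (bio, 31, 24, 9), (k1, 21, 13, 40), (k1, 21, 13, 8), (k1, 40, 30, 40), (k1, 40, 30, 8), (p3, 39, 9, 18), (p3, 39, 9, 25), (p3, 39, 9, 36)}
Apply σ_{region ≠ k1 and qty ≥ 2}; surviving tuples: {(bio, 24, 2, 12), (bio, 24, 2, 17), (bio, 24, 2, 26), (bio, 24, 2, 39), (bio, 24, 2, 9), (bio, 25, 2, 12), (bio, 25, 2, 17), (bio, 25, 2, 26), (bio, 25, 2, 39), (bio, 25, 2, 9), (bio, 31, 24, 12), (bio, 31, 24, 17), (bio, 31, 24, 26), (bio, 31, 24, 39), (bio, 31, 24, 9), (p3, 39, 9, 18), (p3, 39, 9, 25), (p3, 39, 9, 36)}
Projecting to qty, cid, sid: {(2, 24, 12), (2, 24, 17), (2, 24, 26), (2, 24, 39), (2, 24, 9), (2, 25, 12), (2, 25, 17), (2, 25, 26), (2, 25, 39), (2, 25, 9), (24, 31, 12), (24, 31, 17), (24, 31, 26), (24, 31, 39), (24, 31, 9), (9, 39, 18), (9, 39, 25), (9, 39, 36)}
Apply σ_{sid > cid}; surviving tuples: {(2, 24, 26), (2, 24, 39), (2, 25, 26), (2, 25, 39), (24, 31, 39)}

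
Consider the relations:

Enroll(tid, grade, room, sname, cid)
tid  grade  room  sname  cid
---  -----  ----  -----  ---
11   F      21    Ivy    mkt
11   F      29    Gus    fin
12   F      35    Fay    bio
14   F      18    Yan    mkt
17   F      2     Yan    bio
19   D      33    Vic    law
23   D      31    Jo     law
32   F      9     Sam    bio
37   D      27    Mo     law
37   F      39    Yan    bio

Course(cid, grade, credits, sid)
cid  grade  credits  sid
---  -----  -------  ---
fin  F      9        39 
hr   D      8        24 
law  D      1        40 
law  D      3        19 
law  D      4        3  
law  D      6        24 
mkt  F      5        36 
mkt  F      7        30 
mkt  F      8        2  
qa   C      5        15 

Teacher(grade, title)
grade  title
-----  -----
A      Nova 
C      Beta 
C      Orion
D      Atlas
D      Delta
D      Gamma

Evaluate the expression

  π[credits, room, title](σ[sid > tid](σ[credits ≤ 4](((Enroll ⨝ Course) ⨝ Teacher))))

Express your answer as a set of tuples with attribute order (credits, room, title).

Joining Enroll and Course on grade, cid yields {(11, F, 21, Ivy, mkt, 5, 36), (11, F, 21, Ivy, mkt, 7, 30), (11, F, 21, Ivy, mkt, 8, 2), (11, F, 29, Gus, fin, 9, 39), (14, F, 18, Yan, mkt, 5, 36), (14, F, 18, Yan, mkt, 7, 30), (14, F, 18, Yan, mkt, 8, 2), (19, D, 33, Vic, law, 1, 40), (19, D, 33, Vic, law, 3, 19), (19, D, 33, Vic, law, 4, 3), (19, D, 33, Vic, law, 6, 24), (23, D, 31, Jo, law, 1, 40), (23, D, 31, Jo, law, 3, 19), (23, D, 31, Jo, law, 4, 3), (23, D, 31, Jo, law, 6, 24), (37, D, 27, Mo, law, 1, 40), (37, D, 27, Mo, law, 3, 19), (37, D, 27, Mo, law, 4, 3), (37, D, 27, Mo, law, 6, 24)}.
Joining (Enroll ⨝ Course) and Teacher on grade yields {(19, D, 33, Vic, law, 1, 40, Atlas), (19, D, 33, Vic, law, 1, 40, Delta), (19, D, 33, Vic, law, 1, 40, Gamma), (19, D, 33, Vic, law, 3, 19, Atlas), (19, D, 33, Vic, law, 3, 19, Delta), (19, D, 33, Vic, law, 3, 19, Gamma), (19, D, 33, Vic, law, 4, 3, Atlas), (19, D, 33, Vic, law, 4, 3, Delta), (19, D, 33, Vic, law, 4, 3, Gamma), (19, D, 33, Vic, law, 6, 24, Atlas), (19, D, 33, Vic, law, 6, 24, Delta), (19, D, 33, Vic, law, 6, 24, Gamma), (23, D, 31, Jo, law, 1, 40, Atlas), (23, D, 31, Jo, law, 1, 40, Delta), (23, D, 31, Jo, law, 1, 40, Gamma), (23, D, 31, Jo, law, 3, 19, Atlas), (23, D, 31, Jo, law, 3, 19, Delta), (23, D, 31, Jo, law, 3, 19, Gamma), (23, D, 31, Jo, law, 4, 3, Atlas), (23, D, 31, Jo, law, 4, 3, Delta), (23, D, 31, Jo, law, 4, 3, Gamma), (23, D, 31, Jo, law, 6, 24, Atlas), (23, D, 31, Jo, law, 6, 24, Delta), (23, D, 31, Jo, law, 6, 24, Gamma), (37, D, 27, Mo, law, 1, 40, Atlas), (37, D, 27, Mo, law, 1, 40, Delta), (37, D, 27, Mo, law, 1, 40, Gamma), (37, D, 27, Mo, law, 3, 19, Atlas), (37, D, 27, Mo, law, 3, 19, Delta), (37, D, 27, Mo, law, 3, 19, Gamma), (37, D, 27, Mo, law, 4, 3, Atlas), (37, D, 27, Mo, law, 4, 3, Delta), (37, D, 27, Mo, law, 4, 3, Gamma), (37, D, 27, Mo, law, 6, 24, Atlas), (37, D, 27, Mo, law, 6, 24, Delta), (37, D, 27, Mo, law, 6, 24, Gamma)}.
Apply σ_{credits ≤ 4}; surviving tuples: {(19, D, 33, Vic, law, 1, 40, Atlas), (19, D, 33, Vic, law, 1, 40, Delta), (19, D, 33, Vic, law, 1, 40, Gamma), (19, D, 33, Vic, law, 3, 19, Atlas), (19, D, 33, Vic, law, 3, 19, Delta), (19, D, 33, Vic, law, 3, 19, Gamma), (19, D, 33, Vic, law, 4, 3, Atlas), (19, D, 33, Vic, law, 4, 3, Delta), (19, D, 33, Vic, law, 4, 3, Gamma), (23, D, 31, Jo, law, 1, 40, Atlas), (23, D, 31, Jo, law, 1, 40, Delta), (23, D, 31, Jo, law, 1, 40, Gamma), (23, D, 31, Jo, law, 3, 19, Atlas), (23, D, 31, Jo, law, 3, 19, Delta), (23, D, 31, Jo, law, 3, 19, Gamma), (23, D, 31, Jo, law, 4, 3, Atlas), (23, D, 31, Jo, law, 4, 3, Delta), (23, D, 31, Jo, law, 4, 3, Gamma), (37, D, 27, Mo, law, 1, 40, Atlas), (37, D, 27, Mo, law, 1, 40, Delta), (37, D, 27, Mo, law, 1, 40, Gamma), (37, D, 27, Mo, law, 3, 19, Atlas), (37, D, 27, Mo, law, 3, 19, Delta), (37, D, 27, Mo, law, 3, 19, Gamma), (37, D, 27, Mo, law, 4, 3, Atlas), (37, D, 27, Mo, law, 4, 3, Delta), (37, D, 27, Mo, law, 4, 3, Gamma)}
Apply σ_{sid > tid}; surviving tuples: {(19, D, 33, Vic, law, 1, 40, Atlas), (19, D, 33, Vic, law, 1, 40, Delta), (19, D, 33, Vic, law, 1, 40, Gamma), (23, D, 31, Jo, law, 1, 40, Atlas), (23, D, 31, Jo, law, 1, 40, Delta), (23, D, 31, Jo, law, 1, 40, Gamma), (37, D, 27, Mo, law, 1, 40, Atlas), (37, D, 27, Mo, law, 1, 40, Delta), (37, D, 27, Mo, law, 1, 40, Gamma)}
Projecting to credits, room, title: {(1, 27, Atlas), (1, 27, Delta), (1, 27, Gamma), (1, 31, Atlas), (1, 31, Delta), (1, 31, Gamma), (1, 33, Atlas), (1, 33, Delta), (1, 33, Gamma)}

{(1, 27, Atlas), (1, 27, Delta), (1, 27, Gamma), (1, 31, Atlas), (1, 31, Delta), (1, 31, Gamma), (1, 33, Atlas), (1, 33, Delta), (1, 33, Gamma)}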